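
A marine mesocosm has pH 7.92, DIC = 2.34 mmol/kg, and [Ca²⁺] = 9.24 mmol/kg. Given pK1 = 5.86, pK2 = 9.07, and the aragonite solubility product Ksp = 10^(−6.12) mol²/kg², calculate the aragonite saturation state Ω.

α₂ = 1 / (1 + [H⁺]/K2 + [H⁺]²/(K1K2)) = 1 / (1 + 10^+1.15 + 10^-0.91)
   = 1 / (1 + 14.125 + 0.12303) = 1/15.248 = 0.06558
[CO3²⁻] = α₂ × DIC = 0.06558 × 2.34 = 0.1535 mmol/kg
Ksp = 10^(−6.12) = 7.586×10^-7
Ω = [Ca²⁺][CO3²⁻]/Ksp = (9.24×10^-3)(1.535×10^-4) / 7.586×10^-7 = 1.87

Ω = 1.87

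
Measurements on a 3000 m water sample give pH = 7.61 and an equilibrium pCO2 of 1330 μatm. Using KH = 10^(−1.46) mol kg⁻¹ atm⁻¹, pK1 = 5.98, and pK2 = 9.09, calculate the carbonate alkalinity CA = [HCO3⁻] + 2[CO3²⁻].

CA = 2.10 mmol/kg

[CO2*] = KH · pCO2 = 10^(−1.46) × 1330×10^-6 = 4.612×10^-5 mol/kg
α₀ = 1/(1 + K1/[H⁺] + K1K2/[H⁺]²) = 1/(1 + 10^+1.63 + 10^+0.15) = 0.02219
DIC = [CO2*]/α₀ = 4.612×10^-5 / 0.02219 = 2.078 mmol/kg
CA = (α₁ + 2α₂)·DIC = (0.9465 + 2×0.03134) × 2.078 = 2.10 mmol/kg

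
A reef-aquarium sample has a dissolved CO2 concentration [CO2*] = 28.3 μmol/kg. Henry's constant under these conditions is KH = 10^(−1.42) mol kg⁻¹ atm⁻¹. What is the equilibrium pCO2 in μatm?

pCO2 = 744 μatm

KH = 10^(−1.42) = 3.802×10^-2 mol kg⁻¹ atm⁻¹
pCO2 = [CO2*]/KH = 28.3×10^-6 / 3.802×10^-2 = 7.44×10^-4 atm = 744 μatm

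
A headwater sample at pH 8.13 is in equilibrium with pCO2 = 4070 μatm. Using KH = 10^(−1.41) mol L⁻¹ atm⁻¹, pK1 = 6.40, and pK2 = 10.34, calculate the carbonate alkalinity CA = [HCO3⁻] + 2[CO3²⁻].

CA = 8.61 mmol/L

[CO2*] = KH · pCO2 = 10^(−1.41) × 4070×10^-6 = 1.583×10^-4 mol/L
α₀ = 1/(1 + K1/[H⁺] + K1K2/[H⁺]²) = 1/(1 + 10^+1.73 + 10^-0.48) = 0.01817
DIC = [CO2*]/α₀ = 1.583×10^-4 / 0.01817 = 8.714 mmol/L
CA = (α₁ + 2α₂)·DIC = (0.9758 + 2×0.006017) × 8.714 = 8.61 mmol/L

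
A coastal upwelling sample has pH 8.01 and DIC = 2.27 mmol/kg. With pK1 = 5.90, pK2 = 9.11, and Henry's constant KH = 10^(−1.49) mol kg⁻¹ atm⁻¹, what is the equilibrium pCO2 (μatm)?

α₀ = 1 / (1 + K1/[H⁺] + K1K2/[H⁺]²) = 1 / (1 + 10^+2.11 + 10^+1.01)
   = 1 / (1 + 128.82 + 10.233) = 1/140.06 = 0.007140
[CO2*] = α₀ × DIC = 0.007140 × 2.27 = 0.01621 mmol/kg = 16.21 μmol/kg
pCO2 = [CO2*]/KH = 1.621×10^-5 / 3.236×10^-2 = 501 μatm

pCO2 = 501 μatm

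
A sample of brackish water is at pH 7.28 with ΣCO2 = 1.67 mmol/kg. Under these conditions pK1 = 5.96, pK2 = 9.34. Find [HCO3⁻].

[HCO3⁻] = 1.58 mmol/kg

α₁ = 1 / (1 + [H⁺]/K1 + K2/[H⁺]) = 1 / (1 + 10^-1.32 + 10^-2.06)
   = 1 / (1 + 0.047863 + 0.0087096) = 1/1.0566 = 0.9465
[HCO3⁻] = α₁ × DIC = 0.9465 × 1.67 = 1.58 mmol/kg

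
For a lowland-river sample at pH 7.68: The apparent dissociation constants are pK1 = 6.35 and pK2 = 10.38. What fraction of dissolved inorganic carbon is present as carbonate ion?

α₂ = 0.00190

α₂ = 1 / (1 + [H⁺]/K2 + [H⁺]²/(K1K2)) = 1 / (1 + 10^+2.70 + 10^+1.37)
   = 1 / (1 + 501.19 + 23.442) = 1/525.63 = 0.001902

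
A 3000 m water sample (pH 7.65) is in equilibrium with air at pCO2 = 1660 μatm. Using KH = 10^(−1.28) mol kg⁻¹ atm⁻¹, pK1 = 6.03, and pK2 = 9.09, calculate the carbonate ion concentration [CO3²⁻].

[CO2*] = KH · pCO2 = 10^(−1.28) × 1660×10^-6 = 8.712×10^-5 mol/kg
α₀ = 1/(1 + K1/[H⁺] + K1K2/[H⁺]²) = 1/(1 + 10^+1.62 + 10^+0.18) = 0.02262
DIC = [CO2*]/α₀ = 8.712×10^-5 / 0.02262 = 3.851 mmol/kg
[CO3²⁻] = α₂·DIC; α₂ = 0.03424, so [CO3²⁻] = 0.03424 × 3.851 = 0.132 mmol/kg

[CO3²⁻] = 0.132 mmol/kg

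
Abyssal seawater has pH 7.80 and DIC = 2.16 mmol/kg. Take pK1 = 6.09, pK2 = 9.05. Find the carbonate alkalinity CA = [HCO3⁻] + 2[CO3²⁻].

CA = 2.23 mmol/kg

CA = [HCO3⁻] + 2[CO3²⁻] = (α₁ + 2α₂)·DIC
At pH 7.80: [H⁺]/K1 = 10^-1.71 = 0.019498, K2/[H⁺] = 10^-1.25 = 0.056234
α₁ = 1/(1 + 0.019498 + 0.056234) = 1/1.0757 = 0.9296; α₂ = α₁·K2/[H⁺] = 0.05228
α₁ + 2α₂ = 1.0341
CA = 1.0341 × 2.16 = 2.23 mmol/kg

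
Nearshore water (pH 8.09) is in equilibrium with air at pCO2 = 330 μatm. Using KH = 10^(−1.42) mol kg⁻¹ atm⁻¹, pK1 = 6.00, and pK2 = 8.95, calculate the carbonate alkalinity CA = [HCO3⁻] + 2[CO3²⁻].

CA = 1.97 mmol/kg

[CO2*] = KH · pCO2 = 10^(−1.42) × 330×10^-6 = 1.255×10^-5 mol/kg
α₀ = 1/(1 + K1/[H⁺] + K1K2/[H⁺]²) = 1/(1 + 10^+2.09 + 10^+1.23) = 0.007092
DIC = [CO2*]/α₀ = 1.255×10^-5 / 0.007092 = 1.769 mmol/kg
CA = (α₁ + 2α₂)·DIC = (0.8725 + 2×0.1204) × 1.769 = 1.97 mmol/kg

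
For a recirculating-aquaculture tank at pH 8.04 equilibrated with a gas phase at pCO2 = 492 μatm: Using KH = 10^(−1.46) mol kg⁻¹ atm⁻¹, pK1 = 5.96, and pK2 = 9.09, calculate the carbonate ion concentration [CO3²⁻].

[CO3²⁻] = 0.183 mmol/kg

[CO2*] = KH · pCO2 = 10^(−1.46) × 492×10^-6 = 1.706×10^-5 mol/kg
α₀ = 1/(1 + K1/[H⁺] + K1K2/[H⁺]²) = 1/(1 + 10^+2.08 + 10^+1.03) = 0.007579
DIC = [CO2*]/α₀ = 1.706×10^-5 / 0.007579 = 2.251 mmol/kg
[CO3²⁻] = α₂·DIC; α₂ = 0.08121, so [CO3²⁻] = 0.08121 × 2.251 = 0.183 mmol/kg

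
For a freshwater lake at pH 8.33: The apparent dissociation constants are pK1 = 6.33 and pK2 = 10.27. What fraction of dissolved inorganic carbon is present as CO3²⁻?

α₂ = 1 / (1 + [H⁺]/K2 + [H⁺]²/(K1K2)) = 1 / (1 + 10^+1.94 + 10^-0.06)
   = 1 / (1 + 87.096 + 0.87096) = 1/88.967 = 0.01124

α₂ = 0.0112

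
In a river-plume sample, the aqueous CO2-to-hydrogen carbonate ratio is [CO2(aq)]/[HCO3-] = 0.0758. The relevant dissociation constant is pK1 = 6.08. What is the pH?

From K1 = [H⁺][HCO3-]/[CO2(aq)]:  pH = pK1 − log₁₀([CO2(aq)]/[HCO3-])
log₁₀(0.0758) = -1.120
pH = 6.08 − (-1.120) = 7.20

pH = 7.20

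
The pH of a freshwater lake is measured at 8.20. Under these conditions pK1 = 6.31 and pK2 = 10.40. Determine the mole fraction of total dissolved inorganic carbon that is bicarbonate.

α₁ = 1 / (1 + [H⁺]/K1 + K2/[H⁺]) = 1 / (1 + 10^-1.89 + 10^-2.20)
   = 1 / (1 + 0.012882 + 0.0063096) = 1/1.0192 = 0.9812

α₁ = 0.981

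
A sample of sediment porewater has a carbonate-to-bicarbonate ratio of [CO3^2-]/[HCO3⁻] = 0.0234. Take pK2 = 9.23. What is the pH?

pH = 7.60

From K2 = [H⁺][CO3^2-]/[HCO3⁻]:  pH = pK2 + log₁₀([CO3^2-]/[HCO3⁻])
log₁₀(0.0234) = -1.631
pH = 9.23 + (-1.631) = 7.60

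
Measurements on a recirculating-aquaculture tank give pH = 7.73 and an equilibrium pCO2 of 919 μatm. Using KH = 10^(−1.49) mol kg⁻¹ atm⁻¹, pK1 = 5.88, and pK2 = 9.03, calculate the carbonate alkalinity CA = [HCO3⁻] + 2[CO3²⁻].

[CO2*] = KH · pCO2 = 10^(−1.49) × 919×10^-6 = 2.974×10^-5 mol/kg
α₀ = 1/(1 + K1/[H⁺] + K1K2/[H⁺]²) = 1/(1 + 10^+1.85 + 10^+0.55) = 0.01327
DIC = [CO2*]/α₀ = 2.974×10^-5 / 0.01327 = 2.241 mmol/kg
CA = (α₁ + 2α₂)·DIC = (0.9396 + 2×0.04709) × 2.241 = 2.32 mmol/kg

CA = 2.32 mmol/kg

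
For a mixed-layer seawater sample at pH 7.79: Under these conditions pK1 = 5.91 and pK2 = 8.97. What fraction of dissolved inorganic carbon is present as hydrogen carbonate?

α₁ = 0.927

α₁ = 1 / (1 + [H⁺]/K1 + K2/[H⁺]) = 1 / (1 + 10^-1.88 + 10^-1.18)
   = 1 / (1 + 0.013183 + 0.066069) = 1/1.0793 = 0.9266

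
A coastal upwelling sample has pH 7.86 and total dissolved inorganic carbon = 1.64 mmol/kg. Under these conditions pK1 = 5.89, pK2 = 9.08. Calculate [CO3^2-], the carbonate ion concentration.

α₂ = 1 / (1 + [H⁺]/K2 + [H⁺]²/(K1K2)) = 1 / (1 + 10^+1.22 + 10^-0.75)
   = 1 / (1 + 16.596 + 0.17783) = 1/17.774 = 0.05626
[CO3²⁻] = α₂ × DIC = 0.05626 × 1.64 = 0.0923 mmol/kg

[CO3²⁻] = 0.0923 mmol/kg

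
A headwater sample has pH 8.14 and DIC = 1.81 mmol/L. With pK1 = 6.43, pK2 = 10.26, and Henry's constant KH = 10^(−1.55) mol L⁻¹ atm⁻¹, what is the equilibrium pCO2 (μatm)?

pCO2 = 1220 μatm

α₀ = 1 / (1 + K1/[H⁺] + K1K2/[H⁺]²) = 1 / (1 + 10^+1.71 + 10^-0.41)
   = 1 / (1 + 51.286 + 0.38905) = 1/52.675 = 0.01898
[CO2*] = α₀ × DIC = 0.01898 × 1.81 = 0.03436 mmol/L
pCO2 = [CO2*]/KH = 3.436×10^-5 / 2.818×10^-2 = 1220 μatm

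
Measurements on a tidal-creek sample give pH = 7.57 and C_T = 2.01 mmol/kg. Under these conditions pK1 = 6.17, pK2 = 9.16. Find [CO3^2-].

[CO3²⁻] = 0.0485 mmol/kg

α₂ = 1 / (1 + [H⁺]/K2 + [H⁺]²/(K1K2)) = 1 / (1 + 10^+1.59 + 10^+0.19)
   = 1 / (1 + 38.905 + 1.5488) = 1/41.453 = 0.02412
[CO3²⁻] = α₂ × DIC = 0.02412 × 2.01 = 0.0485 mmol/kg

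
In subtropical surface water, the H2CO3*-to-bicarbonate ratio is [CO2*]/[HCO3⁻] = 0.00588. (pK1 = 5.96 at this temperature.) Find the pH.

From K1 = [H⁺][HCO3⁻]/[CO2*]:  pH = pK1 − log₁₀([CO2*]/[HCO3⁻])
log₁₀(0.00588) = -2.231
pH = 5.96 − (-2.231) = 8.19

pH = 8.19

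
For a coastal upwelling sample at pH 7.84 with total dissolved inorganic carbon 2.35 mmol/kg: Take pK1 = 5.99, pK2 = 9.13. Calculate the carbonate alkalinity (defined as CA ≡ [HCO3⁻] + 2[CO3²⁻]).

CA = 2.43 mmol/kg

CA = [HCO3⁻] + 2[CO3²⁻] = (α₁ + 2α₂)·DIC
At pH 7.84: [H⁺]/K1 = 10^-1.85 = 0.014125, K2/[H⁺] = 10^-1.29 = 0.051286
α₁ = 1/(1 + 0.014125 + 0.051286) = 1/1.0654 = 0.9386; α₂ = α₁·K2/[H⁺] = 0.04814
α₁ + 2α₂ = 1.0349
CA = 1.0349 × 2.35 = 2.43 mmol/kg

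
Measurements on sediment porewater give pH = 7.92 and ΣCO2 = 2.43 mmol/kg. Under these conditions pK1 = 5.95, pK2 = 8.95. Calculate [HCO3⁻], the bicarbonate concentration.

α₁ = 1 / (1 + [H⁺]/K1 + K2/[H⁺]) = 1 / (1 + 10^-1.97 + 10^-1.03)
   = 1 / (1 + 0.010715 + 0.093325) = 1/1.1040 = 0.9058
[HCO3⁻] = α₁ × DIC = 0.9058 × 2.43 = 2.20 mmol/kg

[HCO3⁻] = 2.20 mmol/kg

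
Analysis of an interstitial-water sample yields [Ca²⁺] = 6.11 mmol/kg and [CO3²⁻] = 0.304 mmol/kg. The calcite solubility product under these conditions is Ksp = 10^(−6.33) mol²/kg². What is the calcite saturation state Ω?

Ω = 3.97

Ksp = 10^(−6.33) = 4.677×10^-7
Ω = [Ca²⁺][CO3²⁻]/Ksp = (6.11×10^-3)(0.304×10^-3) / 4.677×10^-7 = 3.97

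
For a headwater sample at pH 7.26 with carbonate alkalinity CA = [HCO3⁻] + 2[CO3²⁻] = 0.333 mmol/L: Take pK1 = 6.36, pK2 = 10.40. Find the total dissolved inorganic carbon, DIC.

CA = [HCO3⁻] + 2[CO3²⁻] = (α₁ + 2α₂)·DIC
At pH 7.26: [H⁺]/K1 = 10^-0.90 = 0.12589, K2/[H⁺] = 10^-3.14 = 0.00072444
α₁ = 1/(1 + 0.12589 + 0.00072444) = 1/1.1266 = 0.8876; α₂ = α₁·K2/[H⁺] = 0.0006430
α₁ + 2α₂ = 0.8889
DIC = CA / (α₁ + 2α₂) = 0.333 / 0.8889 = 0.375 mmol/L

DIC = 0.375 mmol/L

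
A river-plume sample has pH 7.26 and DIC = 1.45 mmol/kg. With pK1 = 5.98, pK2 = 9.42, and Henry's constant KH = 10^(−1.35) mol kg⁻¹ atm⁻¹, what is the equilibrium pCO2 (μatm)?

pCO2 = 1610 μatm

α₀ = 1 / (1 + K1/[H⁺] + K1K2/[H⁺]²) = 1 / (1 + 10^+1.28 + 10^-0.88)
   = 1 / (1 + 19.055 + 0.13183) = 1/20.186 = 0.04954
[CO2*] = α₀ × DIC = 0.04954 × 1.45 = 0.07183 mmol/kg
pCO2 = [CO2*]/KH = 7.183×10^-5 / 4.467×10^-2 = 1610 μatm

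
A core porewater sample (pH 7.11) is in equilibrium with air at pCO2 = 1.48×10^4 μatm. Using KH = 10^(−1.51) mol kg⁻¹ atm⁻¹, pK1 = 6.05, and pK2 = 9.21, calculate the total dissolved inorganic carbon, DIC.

DIC = 5.75 mmol/kg

[CO2*] = KH · pCO2 = 10^(−1.51) × 1.48×10^4×10^-6 = 4.574×10^-4 mol/kg
α₀ = 1/(1 + K1/[H⁺] + K1K2/[H⁺]²) = 1/(1 + 10^+1.06 + 10^-1.04) = 0.07954
DIC = [CO2*]/α₀ = 4.574×10^-4 / 0.07954 = 5.75 mmol/kg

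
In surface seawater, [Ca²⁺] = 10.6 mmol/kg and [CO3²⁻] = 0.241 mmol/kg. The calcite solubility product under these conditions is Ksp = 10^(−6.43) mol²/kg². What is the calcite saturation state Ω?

Ω = 6.88

Ksp = 10^(−6.43) = 3.715×10^-7
Ω = [Ca²⁺][CO3²⁻]/Ksp = (10.6×10^-3)(0.241×10^-3) / 3.715×10^-7 = 6.88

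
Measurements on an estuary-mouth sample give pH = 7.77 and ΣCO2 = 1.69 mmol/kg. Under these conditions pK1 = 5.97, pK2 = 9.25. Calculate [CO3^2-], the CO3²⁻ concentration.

α₂ = 1 / (1 + [H⁺]/K2 + [H⁺]²/(K1K2)) = 1 / (1 + 10^+1.48 + 10^-0.32)
   = 1 / (1 + 30.200 + 0.47863) = 1/31.678 = 0.03157
[CO3²⁻] = α₂ × DIC = 0.03157 × 1.69 = 0.0533 mmol/kg

[CO3²⁻] = 0.0533 mmol/kg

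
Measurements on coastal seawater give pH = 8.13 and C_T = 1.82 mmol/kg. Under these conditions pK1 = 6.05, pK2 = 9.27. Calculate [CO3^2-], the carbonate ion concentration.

α₂ = 1 / (1 + [H⁺]/K2 + [H⁺]²/(K1K2)) = 1 / (1 + 10^+1.14 + 10^-0.94)
   = 1 / (1 + 13.804 + 0.11482) = 1/14.919 = 0.06703
[CO3²⁻] = α₂ × DIC = 0.06703 × 1.82 = 0.122 mmol/kg

[CO3²⁻] = 0.122 mmol/kg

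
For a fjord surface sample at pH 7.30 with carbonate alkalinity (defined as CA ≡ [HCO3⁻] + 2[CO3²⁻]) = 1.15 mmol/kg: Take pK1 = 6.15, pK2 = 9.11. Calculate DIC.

DIC = 1.21 mmol/kg

CA = [HCO3⁻] + 2[CO3²⁻] = (α₁ + 2α₂)·DIC
At pH 7.30: [H⁺]/K1 = 10^-1.15 = 0.070795, K2/[H⁺] = 10^-1.81 = 0.015488
α₁ = 1/(1 + 0.070795 + 0.015488) = 1/1.0863 = 0.9206; α₂ = α₁·K2/[H⁺] = 0.01426
α₁ + 2α₂ = 0.9491
DIC = CA / (α₁ + 2α₂) = 1.15 / 0.9491 = 1.21 mmol/kg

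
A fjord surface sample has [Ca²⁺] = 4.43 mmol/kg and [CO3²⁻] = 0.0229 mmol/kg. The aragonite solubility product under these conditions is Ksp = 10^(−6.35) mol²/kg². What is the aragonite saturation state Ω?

Ω = 0.227

Ksp = 10^(−6.35) = 4.467×10^-7
Ω = [Ca²⁺][CO3²⁻]/Ksp = (4.43×10^-3)(0.0229×10^-3) / 4.467×10^-7 = 0.227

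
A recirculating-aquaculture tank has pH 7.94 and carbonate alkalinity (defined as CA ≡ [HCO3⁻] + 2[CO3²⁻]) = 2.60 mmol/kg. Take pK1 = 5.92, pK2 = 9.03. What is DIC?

DIC = 2.44 mmol/kg

CA = [HCO3⁻] + 2[CO3²⁻] = (α₁ + 2α₂)·DIC
At pH 7.94: [H⁺]/K1 = 10^-2.02 = 0.0095499, K2/[H⁺] = 10^-1.09 = 0.081283
α₁ = 1/(1 + 0.0095499 + 0.081283) = 1/1.0908 = 0.9167; α₂ = α₁·K2/[H⁺] = 0.07451
α₁ + 2α₂ = 1.0658
DIC = CA / (α₁ + 2α₂) = 2.60 / 1.0658 = 2.44 mmol/kg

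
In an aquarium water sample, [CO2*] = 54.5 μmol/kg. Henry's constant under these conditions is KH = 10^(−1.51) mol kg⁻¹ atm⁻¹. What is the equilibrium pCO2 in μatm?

KH = 10^(−1.51) = 3.090×10^-2 mol kg⁻¹ atm⁻¹
pCO2 = [CO2*]/KH = 54.5×10^-6 / 3.090×10^-2 = 1.76×10^-3 atm = 1760 μatm

pCO2 = 1760 μatm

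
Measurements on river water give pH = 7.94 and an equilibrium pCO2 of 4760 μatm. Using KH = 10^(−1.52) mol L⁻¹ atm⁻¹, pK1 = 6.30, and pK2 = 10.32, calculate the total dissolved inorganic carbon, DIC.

[CO2*] = KH · pCO2 = 10^(−1.52) × 4760×10^-6 = 1.437×10^-4 mol/L
α₀ = 1/(1 + K1/[H⁺] + K1K2/[H⁺]²) = 1/(1 + 10^+1.64 + 10^-0.74) = 0.02230
DIC = [CO2*]/α₀ = 1.437×10^-4 / 0.02230 = 6.44 mmol/L

DIC = 6.44 mmol/L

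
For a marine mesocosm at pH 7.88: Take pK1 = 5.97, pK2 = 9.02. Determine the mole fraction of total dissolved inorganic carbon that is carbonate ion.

α₂ = 1 / (1 + [H⁺]/K2 + [H⁺]²/(K1K2)) = 1 / (1 + 10^+1.14 + 10^-0.77)
   = 1 / (1 + 13.804 + 0.16982) = 1/14.974 = 0.06678

α₂ = 0.0668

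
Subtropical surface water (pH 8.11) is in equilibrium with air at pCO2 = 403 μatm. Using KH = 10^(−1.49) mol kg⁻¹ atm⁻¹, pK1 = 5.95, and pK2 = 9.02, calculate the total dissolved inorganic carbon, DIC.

[CO2*] = KH · pCO2 = 10^(−1.49) × 403×10^-6 = 1.304×10^-5 mol/kg
α₀ = 1/(1 + K1/[H⁺] + K1K2/[H⁺]²) = 1/(1 + 10^+2.16 + 10^+1.25) = 0.006123
DIC = [CO2*]/α₀ = 1.304×10^-5 / 0.006123 = 2.13 mmol/kg

DIC = 2.13 mmol/kg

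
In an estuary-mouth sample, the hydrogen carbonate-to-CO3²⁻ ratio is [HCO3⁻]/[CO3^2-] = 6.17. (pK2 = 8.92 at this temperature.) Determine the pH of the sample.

pH = 8.13

From K2 = [H⁺][CO3^2-]/[HCO3⁻]:  pH = pK2 − log₁₀([HCO3⁻]/[CO3^2-])
log₁₀(6.17) = +0.790
pH = 8.92 − (+0.790) = 8.13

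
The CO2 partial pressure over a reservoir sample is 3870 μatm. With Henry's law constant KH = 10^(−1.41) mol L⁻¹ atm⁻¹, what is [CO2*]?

KH = 10^(−1.41) = 3.890×10^-2 mol L⁻¹ atm⁻¹
[CO2*] = KH · pCO2 = 3.890×10^-2 × 3870×10^-6 atm = 1.51×10^-4 mol/L

[CO2*] = 151 μmol/L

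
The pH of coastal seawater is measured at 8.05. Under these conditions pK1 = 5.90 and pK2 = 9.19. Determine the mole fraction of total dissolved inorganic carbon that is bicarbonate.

α₁ = 1 / (1 + [H⁺]/K1 + K2/[H⁺]) = 1 / (1 + 10^-2.15 + 10^-1.14)
   = 1 / (1 + 0.0070795 + 0.072444) = 1/1.0795 = 0.9263

α₁ = 0.926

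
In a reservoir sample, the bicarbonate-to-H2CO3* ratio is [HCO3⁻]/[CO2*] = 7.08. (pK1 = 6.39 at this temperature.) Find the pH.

From K1 = [H⁺][HCO3⁻]/[CO2*]:  pH = pK1 + log₁₀([HCO3⁻]/[CO2*])
log₁₀(7.08) = +0.850
pH = 6.39 + (+0.850) = 7.24

pH = 7.24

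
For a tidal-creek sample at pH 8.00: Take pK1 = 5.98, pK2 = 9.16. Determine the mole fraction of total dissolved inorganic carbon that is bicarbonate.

α₁ = 1 / (1 + [H⁺]/K1 + K2/[H⁺]) = 1 / (1 + 10^-2.02 + 10^-1.16)
   = 1 / (1 + 0.0095499 + 0.069183) = 1/1.0787 = 0.9270

α₁ = 0.927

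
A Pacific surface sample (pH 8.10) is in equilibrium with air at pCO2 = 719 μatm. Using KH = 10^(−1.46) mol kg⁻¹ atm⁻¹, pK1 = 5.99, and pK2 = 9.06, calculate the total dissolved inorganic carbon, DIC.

[CO2*] = KH · pCO2 = 10^(−1.46) × 719×10^-6 = 2.493×10^-5 mol/kg
α₀ = 1/(1 + K1/[H⁺] + K1K2/[H⁺]²) = 1/(1 + 10^+2.11 + 10^+1.15) = 0.006947
DIC = [CO2*]/α₀ = 2.493×10^-5 / 0.006947 = 3.59 mmol/kg

DIC = 3.59 mmol/kg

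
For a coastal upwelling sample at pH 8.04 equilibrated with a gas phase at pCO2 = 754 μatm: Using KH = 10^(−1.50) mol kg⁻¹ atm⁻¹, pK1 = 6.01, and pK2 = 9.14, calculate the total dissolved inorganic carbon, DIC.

DIC = 2.78 mmol/kg

[CO2*] = KH · pCO2 = 10^(−1.50) × 754×10^-6 = 2.384×10^-5 mol/kg
α₀ = 1/(1 + K1/[H⁺] + K1K2/[H⁺]²) = 1/(1 + 10^+2.03 + 10^+0.93) = 0.008572
DIC = [CO2*]/α₀ = 2.384×10^-5 / 0.008572 = 2.78 mmol/kg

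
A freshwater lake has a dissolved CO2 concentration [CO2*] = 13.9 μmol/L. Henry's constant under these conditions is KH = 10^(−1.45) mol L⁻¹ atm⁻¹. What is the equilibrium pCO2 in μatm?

KH = 10^(−1.45) = 3.548×10^-2 mol L⁻¹ atm⁻¹
pCO2 = [CO2*]/KH = 13.9×10^-6 / 3.548×10^-2 = 3.92×10^-4 atm = 392 μatm

pCO2 = 392 μatm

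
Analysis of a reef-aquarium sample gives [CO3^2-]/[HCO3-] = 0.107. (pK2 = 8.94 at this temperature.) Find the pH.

pH = 7.97

From K2 = [H⁺][CO3^2-]/[HCO3-]:  pH = pK2 + log₁₀([CO3^2-]/[HCO3-])
log₁₀(0.107) = -0.971
pH = 8.94 + (-0.971) = 7.97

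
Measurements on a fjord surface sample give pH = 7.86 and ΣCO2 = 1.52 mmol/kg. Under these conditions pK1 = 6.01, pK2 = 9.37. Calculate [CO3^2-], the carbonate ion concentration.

[CO3²⁻] = 0.0449 mmol/kg

α₂ = 1 / (1 + [H⁺]/K2 + [H⁺]²/(K1K2)) = 1 / (1 + 10^+1.51 + 10^-0.34)
   = 1 / (1 + 32.359 + 0.45709) = 1/33.816 = 0.02957
[CO3²⁻] = α₂ × DIC = 0.02957 × 1.52 = 0.0449 mmol/kg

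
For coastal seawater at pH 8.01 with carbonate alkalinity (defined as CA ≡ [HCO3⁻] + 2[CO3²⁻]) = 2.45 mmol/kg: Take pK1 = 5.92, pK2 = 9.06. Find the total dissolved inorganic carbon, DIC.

DIC = 2.28 mmol/kg

CA = [HCO3⁻] + 2[CO3²⁻] = (α₁ + 2α₂)·DIC
At pH 8.01: [H⁺]/K1 = 10^-2.09 = 0.0081283, K2/[H⁺] = 10^-1.05 = 0.089125
α₁ = 1/(1 + 0.0081283 + 0.089125) = 1/1.0973 = 0.9114; α₂ = α₁·K2/[H⁺] = 0.08123
α₁ + 2α₂ = 1.0738
DIC = CA / (α₁ + 2α₂) = 2.45 / 1.0738 = 2.28 mmol/kg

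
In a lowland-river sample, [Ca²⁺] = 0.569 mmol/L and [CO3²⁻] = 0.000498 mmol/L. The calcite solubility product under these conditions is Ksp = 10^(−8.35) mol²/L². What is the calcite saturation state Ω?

Ksp = 10^(−8.35) = 4.467×10^-9
Ω = [Ca²⁺][CO3²⁻]/Ksp = (0.569×10^-3)(0.000498×10^-3) / 4.467×10^-9 = 0.0634

Ω = 0.0634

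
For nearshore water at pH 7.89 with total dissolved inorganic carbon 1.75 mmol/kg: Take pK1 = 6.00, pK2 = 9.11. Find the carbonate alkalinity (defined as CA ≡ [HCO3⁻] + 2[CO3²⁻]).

CA = [HCO3⁻] + 2[CO3²⁻] = (α₁ + 2α₂)·DIC
At pH 7.89: [H⁺]/K1 = 10^-1.89 = 0.012882, K2/[H⁺] = 10^-1.22 = 0.060256
α₁ = 1/(1 + 0.012882 + 0.060256) = 1/1.0731 = 0.9318; α₂ = α₁·K2/[H⁺] = 0.05615
α₁ + 2α₂ = 1.0441
CA = 1.0441 × 1.75 = 1.83 mmol/kg

CA = 1.83 mmol/kg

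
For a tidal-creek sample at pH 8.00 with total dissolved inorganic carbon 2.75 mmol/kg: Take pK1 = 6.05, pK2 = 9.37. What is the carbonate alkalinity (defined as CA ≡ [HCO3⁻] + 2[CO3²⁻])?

CA = [HCO3⁻] + 2[CO3²⁻] = (α₁ + 2α₂)·DIC
At pH 8.00: [H⁺]/K1 = 10^-1.95 = 0.011220, K2/[H⁺] = 10^-1.37 = 0.042658
α₁ = 1/(1 + 0.011220 + 0.042658) = 1/1.0539 = 0.9489; α₂ = α₁·K2/[H⁺] = 0.04048
α₁ + 2α₂ = 1.0298
CA = 1.0298 × 2.75 = 2.83 mmol/kg

CA = 2.83 mmol/kg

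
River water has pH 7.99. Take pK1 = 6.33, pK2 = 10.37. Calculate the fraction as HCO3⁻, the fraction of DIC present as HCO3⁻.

α₁ = 0.975

α₁ = 1 / (1 + [H⁺]/K1 + K2/[H⁺]) = 1 / (1 + 10^-1.66 + 10^-2.38)
   = 1 / (1 + 0.021878 + 0.0041687) = 1/1.0260 = 0.9746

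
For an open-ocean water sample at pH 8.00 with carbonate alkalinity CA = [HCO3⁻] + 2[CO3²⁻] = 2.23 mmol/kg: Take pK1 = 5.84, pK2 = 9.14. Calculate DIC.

CA = [HCO3⁻] + 2[CO3²⁻] = (α₁ + 2α₂)·DIC
At pH 8.00: [H⁺]/K1 = 10^-2.16 = 0.0069183, K2/[H⁺] = 10^-1.14 = 0.072444
α₁ = 1/(1 + 0.0069183 + 0.072444) = 1/1.0794 = 0.9265; α₂ = α₁·K2/[H⁺] = 0.06712
α₁ + 2α₂ = 1.0607
DIC = CA / (α₁ + 2α₂) = 2.23 / 1.0607 = 2.10 mmol/kg

DIC = 2.10 mmol/kg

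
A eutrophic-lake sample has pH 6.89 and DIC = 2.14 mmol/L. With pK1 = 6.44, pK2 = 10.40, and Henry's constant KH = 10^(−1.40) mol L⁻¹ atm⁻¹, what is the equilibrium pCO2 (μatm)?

pCO2 = 1.41×10^4 μatm

α₀ = 1 / (1 + K1/[H⁺] + K1K2/[H⁺]²) = 1 / (1 + 10^+0.45 + 10^-3.06)
   = 1 / (1 + 2.8184 + 0.00087096) = 1/3.8193 = 0.2618
[CO2*] = α₀ × DIC = 0.2618 × 2.14 = 0.5603 mmol/L
pCO2 = [CO2*]/KH = 5.603×10^-4 / 3.981×10^-2 = 1.41×10^4 μatm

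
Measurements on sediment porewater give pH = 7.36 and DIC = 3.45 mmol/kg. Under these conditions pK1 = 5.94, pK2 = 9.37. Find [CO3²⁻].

α₂ = 1 / (1 + [H⁺]/K2 + [H⁺]²/(K1K2)) = 1 / (1 + 10^+2.01 + 10^+0.59)
   = 1 / (1 + 102.33 + 3.8905) = 1/107.22 = 0.009327
[CO3²⁻] = α₂ × DIC = 0.009327 × 3.45 = 0.0322 mmol/kg

[CO3²⁻] = 0.0322 mmol/kg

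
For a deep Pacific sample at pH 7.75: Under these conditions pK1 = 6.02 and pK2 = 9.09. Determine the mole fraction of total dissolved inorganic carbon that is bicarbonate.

α₁ = 0.940

α₁ = 1 / (1 + [H⁺]/K1 + K2/[H⁺]) = 1 / (1 + 10^-1.73 + 10^-1.34)
   = 1 / (1 + 0.018621 + 0.045709) = 1/1.0643 = 0.9396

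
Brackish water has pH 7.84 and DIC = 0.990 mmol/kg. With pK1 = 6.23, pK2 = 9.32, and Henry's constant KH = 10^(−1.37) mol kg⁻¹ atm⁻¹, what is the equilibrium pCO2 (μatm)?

α₀ = 1 / (1 + K1/[H⁺] + K1K2/[H⁺]²) = 1 / (1 + 10^+1.61 + 10^+0.13)
   = 1 / (1 + 40.738 + 1.3490) = 1/43.087 = 0.02321
[CO2*] = α₀ × DIC = 0.02321 × 0.990 = 0.02298 mmol/kg
pCO2 = [CO2*]/KH = 2.298×10^-5 / 4.266×10^-2 = 539 μatm

pCO2 = 539 μatm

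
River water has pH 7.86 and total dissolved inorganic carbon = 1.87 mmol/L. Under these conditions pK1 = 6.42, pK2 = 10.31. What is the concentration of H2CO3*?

[CO2*] = 0.0653 mmol/L

α₀ = 1 / (1 + K1/[H⁺] + K1K2/[H⁺]²) = 1 / (1 + 10^+1.44 + 10^-1.01)
   = 1 / (1 + 27.542 + 0.097724) = 1/28.640 = 0.03492
[CO2*] = α₀ × DIC = 0.03492 × 1.87 = 0.0653 mmol/L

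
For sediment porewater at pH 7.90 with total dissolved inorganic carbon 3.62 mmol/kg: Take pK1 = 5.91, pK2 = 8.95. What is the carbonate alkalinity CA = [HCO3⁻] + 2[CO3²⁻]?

CA = 3.88 mmol/kg

CA = [HCO3⁻] + 2[CO3²⁻] = (α₁ + 2α₂)·DIC
At pH 7.90: [H⁺]/K1 = 10^-1.99 = 0.010233, K2/[H⁺] = 10^-1.05 = 0.089125
α₁ = 1/(1 + 0.010233 + 0.089125) = 1/1.0994 = 0.9096; α₂ = α₁·K2/[H⁺] = 0.08107
α₁ + 2α₂ = 1.0718
CA = 1.0718 × 3.62 = 3.88 mmol/kg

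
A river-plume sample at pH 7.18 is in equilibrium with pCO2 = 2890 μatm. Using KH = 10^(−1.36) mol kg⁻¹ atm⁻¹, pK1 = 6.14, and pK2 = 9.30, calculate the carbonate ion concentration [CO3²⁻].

[CO2*] = KH · pCO2 = 10^(−1.36) × 2890×10^-6 = 1.262×10^-4 mol/kg
α₀ = 1/(1 + K1/[H⁺] + K1K2/[H⁺]²) = 1/(1 + 10^+1.04 + 10^-1.08) = 0.08300
DIC = [CO2*]/α₀ = 1.262×10^-4 / 0.08300 = 1.520 mmol/kg
[CO3²⁻] = α₂·DIC; α₂ = 0.006904, so [CO3²⁻] = 0.006904 × 1.520 = 0.0105 mmol/kg = 10.5 μmol/kg

[CO3²⁻] = 10.5 μmol/kg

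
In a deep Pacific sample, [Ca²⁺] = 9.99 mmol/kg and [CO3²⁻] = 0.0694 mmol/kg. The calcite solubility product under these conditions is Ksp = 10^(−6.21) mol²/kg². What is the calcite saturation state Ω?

Ksp = 10^(−6.21) = 6.166×10^-7
Ω = [Ca²⁺][CO3²⁻]/Ksp = (9.99×10^-3)(0.0694×10^-3) / 6.166×10^-7 = 1.12

Ω = 1.12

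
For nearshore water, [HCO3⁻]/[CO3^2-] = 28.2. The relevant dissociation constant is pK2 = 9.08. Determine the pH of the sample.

From K2 = [H⁺][CO3^2-]/[HCO3⁻]:  pH = pK2 − log₁₀([HCO3⁻]/[CO3^2-])
log₁₀(28.2) = +1.450
pH = 9.08 − (+1.450) = 7.63

pH = 7.63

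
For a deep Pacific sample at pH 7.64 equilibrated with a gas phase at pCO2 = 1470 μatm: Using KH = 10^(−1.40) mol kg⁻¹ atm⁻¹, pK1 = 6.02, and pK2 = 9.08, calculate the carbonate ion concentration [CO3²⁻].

[CO2*] = KH · pCO2 = 10^(−1.40) × 1470×10^-6 = 5.852×10^-5 mol/kg
α₀ = 1/(1 + K1/[H⁺] + K1K2/[H⁺]²) = 1/(1 + 10^+1.62 + 10^+0.18) = 0.02262
DIC = [CO2*]/α₀ = 5.852×10^-5 / 0.02262 = 2.587 mmol/kg
[CO3²⁻] = α₂·DIC; α₂ = 0.03424, so [CO3²⁻] = 0.03424 × 2.587 = 0.0886 mmol/kg

[CO3²⁻] = 0.0886 mmol/kg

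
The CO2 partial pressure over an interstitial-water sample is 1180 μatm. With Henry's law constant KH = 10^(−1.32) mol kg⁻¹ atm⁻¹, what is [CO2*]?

KH = 10^(−1.32) = 4.786×10^-2 mol kg⁻¹ atm⁻¹
[CO2*] = KH · pCO2 = 4.786×10^-2 × 1180×10^-6 atm = 5.65×10^-5 mol/kg

[CO2*] = 56.5 μmol/kg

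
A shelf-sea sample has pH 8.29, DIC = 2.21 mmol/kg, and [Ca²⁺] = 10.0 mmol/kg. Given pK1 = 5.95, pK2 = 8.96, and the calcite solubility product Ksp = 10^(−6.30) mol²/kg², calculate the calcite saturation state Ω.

α₂ = 1 / (1 + [H⁺]/K2 + [H⁺]²/(K1K2)) = 1 / (1 + 10^+0.67 + 10^-1.67)
   = 1 / (1 + 4.6774 + 0.021380) = 1/5.6987 = 0.1755
[CO3²⁻] = α₂ × DIC = 0.1755 × 2.21 = 0.3878 mmol/kg
Ksp = 10^(−6.30) = 5.012×10^-7
Ω = [Ca²⁺][CO3²⁻]/Ksp = (10.0×10^-3)(3.878×10^-4) / 5.012×10^-7 = 7.74

Ω = 7.74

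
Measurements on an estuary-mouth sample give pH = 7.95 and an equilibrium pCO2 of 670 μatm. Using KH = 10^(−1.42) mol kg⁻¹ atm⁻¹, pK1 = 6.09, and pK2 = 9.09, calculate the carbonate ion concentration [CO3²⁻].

[CO3²⁻] = 0.134 mmol/kg

[CO2*] = KH · pCO2 = 10^(−1.42) × 670×10^-6 = 2.547×10^-5 mol/kg
α₀ = 1/(1 + K1/[H⁺] + K1K2/[H⁺]²) = 1/(1 + 10^+1.86 + 10^+0.72) = 0.01271
DIC = [CO2*]/α₀ = 2.547×10^-5 / 0.01271 = 2.004 mmol/kg
[CO3²⁻] = α₂·DIC; α₂ = 0.06669, so [CO3²⁻] = 0.06669 × 2.004 = 0.134 mmol/kg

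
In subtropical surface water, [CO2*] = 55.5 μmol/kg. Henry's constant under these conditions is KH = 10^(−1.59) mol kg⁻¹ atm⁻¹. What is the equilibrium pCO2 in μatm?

pCO2 = 2160 μatm

KH = 10^(−1.59) = 2.570×10^-2 mol kg⁻¹ atm⁻¹
pCO2 = [CO2*]/KH = 55.5×10^-6 / 2.570×10^-2 = 2.16×10^-3 atm = 2160 μatm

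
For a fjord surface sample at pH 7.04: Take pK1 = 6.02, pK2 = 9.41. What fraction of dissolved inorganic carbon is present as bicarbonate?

α₁ = 1 / (1 + [H⁺]/K1 + K2/[H⁺]) = 1 / (1 + 10^-1.02 + 10^-2.37)
   = 1 / (1 + 0.095499 + 0.0042658) = 1/1.0998 = 0.9093

α₁ = 0.909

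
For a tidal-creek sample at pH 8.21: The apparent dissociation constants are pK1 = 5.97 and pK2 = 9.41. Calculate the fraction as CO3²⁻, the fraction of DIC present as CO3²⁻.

α₂ = 0.0590

α₂ = 1 / (1 + [H⁺]/K2 + [H⁺]²/(K1K2)) = 1 / (1 + 10^+1.20 + 10^-1.04)
   = 1 / (1 + 15.849 + 0.091201) = 1/16.940 = 0.05903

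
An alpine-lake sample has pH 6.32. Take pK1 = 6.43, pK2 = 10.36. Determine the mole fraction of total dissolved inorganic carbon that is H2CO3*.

α₀ = 1 / (1 + K1/[H⁺] + K1K2/[H⁺]²) = 1 / (1 + 10^-0.11 + 10^-4.15)
   = 1 / (1 + 0.77625 + 7.0795×10^-5) = 1/1.7763 = 0.5630

α₀ = 0.563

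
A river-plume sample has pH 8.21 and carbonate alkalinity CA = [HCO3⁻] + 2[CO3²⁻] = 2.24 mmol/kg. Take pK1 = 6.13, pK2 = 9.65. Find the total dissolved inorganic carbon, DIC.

DIC = 2.18 mmol/kg

CA = [HCO3⁻] + 2[CO3²⁻] = (α₁ + 2α₂)·DIC
At pH 8.21: [H⁺]/K1 = 10^-2.08 = 0.0083176, K2/[H⁺] = 10^-1.44 = 0.036308
α₁ = 1/(1 + 0.0083176 + 0.036308) = 1/1.0446 = 0.9573; α₂ = α₁·K2/[H⁺] = 0.03476
α₁ + 2α₂ = 1.0268
DIC = CA / (α₁ + 2α₂) = 2.24 / 1.0268 = 2.18 mmol/kg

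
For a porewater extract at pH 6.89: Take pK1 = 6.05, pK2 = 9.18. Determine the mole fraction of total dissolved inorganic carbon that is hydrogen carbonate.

α₁ = 1 / (1 + [H⁺]/K1 + K2/[H⁺]) = 1 / (1 + 10^-0.84 + 10^-2.29)
   = 1 / (1 + 0.14454 + 0.0051286) = 1/1.1497 = 0.8698

α₁ = 0.870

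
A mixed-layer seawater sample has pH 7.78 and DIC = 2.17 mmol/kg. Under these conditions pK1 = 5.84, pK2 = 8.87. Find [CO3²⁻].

α₂ = 1 / (1 + [H⁺]/K2 + [H⁺]²/(K1K2)) = 1 / (1 + 10^+1.09 + 10^-0.85)
   = 1 / (1 + 12.303 + 0.14125) = 1/13.444 = 0.07438
[CO3²⁻] = α₂ × DIC = 0.07438 × 2.17 = 0.161 mmol/kg

[CO3²⁻] = 0.161 mmol/kg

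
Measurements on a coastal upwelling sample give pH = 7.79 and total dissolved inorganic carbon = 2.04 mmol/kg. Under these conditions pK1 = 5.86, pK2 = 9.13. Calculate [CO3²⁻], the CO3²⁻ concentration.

[CO3²⁻] = 0.0882 mmol/kg

α₂ = 1 / (1 + [H⁺]/K2 + [H⁺]²/(K1K2)) = 1 / (1 + 10^+1.34 + 10^-0.59)
   = 1 / (1 + 21.878 + 0.25704) = 1/23.135 = 0.04323
[CO3²⁻] = α₂ × DIC = 0.04323 × 2.04 = 0.0882 mmol/kg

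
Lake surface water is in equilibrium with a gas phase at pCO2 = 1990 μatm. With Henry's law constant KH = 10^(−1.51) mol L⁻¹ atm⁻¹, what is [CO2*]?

[CO2*] = 61.5 μmol/L

KH = 10^(−1.51) = 3.090×10^-2 mol L⁻¹ atm⁻¹
[CO2*] = KH · pCO2 = 3.090×10^-2 × 1990×10^-6 atm = 6.15×10^-5 mol/L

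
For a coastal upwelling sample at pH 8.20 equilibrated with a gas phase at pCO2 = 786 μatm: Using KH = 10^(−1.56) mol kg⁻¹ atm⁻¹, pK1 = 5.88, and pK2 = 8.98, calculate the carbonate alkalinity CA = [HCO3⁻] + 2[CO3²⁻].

[CO2*] = KH · pCO2 = 10^(−1.56) × 786×10^-6 = 2.165×10^-5 mol/kg
α₀ = 1/(1 + K1/[H⁺] + K1K2/[H⁺]²) = 1/(1 + 10^+2.32 + 10^+1.54) = 0.004088
DIC = [CO2*]/α₀ = 2.165×10^-5 / 0.004088 = 5.295 mmol/kg
CA = (α₁ + 2α₂)·DIC = (0.8542 + 2×0.1418) × 5.295 = 6.02 mmol/kg

CA = 6.02 mmol/kg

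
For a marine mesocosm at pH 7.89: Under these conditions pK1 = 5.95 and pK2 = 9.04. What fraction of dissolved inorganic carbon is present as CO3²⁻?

α₂ = 0.0654

α₂ = 1 / (1 + [H⁺]/K2 + [H⁺]²/(K1K2)) = 1 / (1 + 10^+1.15 + 10^-0.79)
   = 1 / (1 + 14.125 + 0.16218) = 1/15.288 = 0.06541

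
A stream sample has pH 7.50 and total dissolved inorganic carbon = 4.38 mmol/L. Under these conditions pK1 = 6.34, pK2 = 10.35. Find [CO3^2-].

α₂ = 1 / (1 + [H⁺]/K2 + [H⁺]²/(K1K2)) = 1 / (1 + 10^+2.85 + 10^+1.69)
   = 1 / (1 + 707.95 + 48.978) = 1/757.92 = 0.001319
[CO3²⁻] = α₂ × DIC = 0.001319 × 4.38 = 0.00578 mmol/L = 5.78 μmol/L

[CO3²⁻] = 5.78 μmol/L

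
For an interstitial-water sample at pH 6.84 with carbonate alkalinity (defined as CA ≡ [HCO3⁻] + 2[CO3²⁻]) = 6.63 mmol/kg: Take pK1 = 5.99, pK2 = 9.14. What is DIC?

DIC = 7.52 mmol/kg

CA = [HCO3⁻] + 2[CO3²⁻] = (α₁ + 2α₂)·DIC
At pH 6.84: [H⁺]/K1 = 10^-0.85 = 0.14125, K2/[H⁺] = 10^-2.30 = 0.0050119
α₁ = 1/(1 + 0.14125 + 0.0050119) = 1/1.1463 = 0.8724; α₂ = α₁·K2/[H⁺] = 0.004372
α₁ + 2α₂ = 0.8811
DIC = CA / (α₁ + 2α₂) = 6.63 / 0.8811 = 7.52 mmol/kg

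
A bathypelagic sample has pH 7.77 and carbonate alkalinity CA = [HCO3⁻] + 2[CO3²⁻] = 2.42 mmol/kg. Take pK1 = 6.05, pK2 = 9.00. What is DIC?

DIC = 2.33 mmol/kg

CA = [HCO3⁻] + 2[CO3²⁻] = (α₁ + 2α₂)·DIC
At pH 7.77: [H⁺]/K1 = 10^-1.72 = 0.019055, K2/[H⁺] = 10^-1.23 = 0.058884
α₁ = 1/(1 + 0.019055 + 0.058884) = 1/1.0779 = 0.9277; α₂ = α₁·K2/[H⁺] = 0.05463
α₁ + 2α₂ = 1.0369
DIC = CA / (α₁ + 2α₂) = 2.42 / 1.0369 = 2.33 mmol/kg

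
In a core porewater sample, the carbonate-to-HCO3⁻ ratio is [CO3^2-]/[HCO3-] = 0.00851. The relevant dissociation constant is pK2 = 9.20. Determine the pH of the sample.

pH = 7.13

From K2 = [H⁺][CO3^2-]/[HCO3-]:  pH = pK2 + log₁₀([CO3^2-]/[HCO3-])
log₁₀(0.00851) = -2.070
pH = 9.20 + (-2.070) = 7.13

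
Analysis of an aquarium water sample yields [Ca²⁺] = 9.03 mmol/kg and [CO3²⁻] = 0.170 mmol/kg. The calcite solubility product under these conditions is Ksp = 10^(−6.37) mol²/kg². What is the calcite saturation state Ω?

Ksp = 10^(−6.37) = 4.266×10^-7
Ω = [Ca²⁺][CO3²⁻]/Ksp = (9.03×10^-3)(0.170×10^-3) / 4.266×10^-7 = 3.60

Ω = 3.60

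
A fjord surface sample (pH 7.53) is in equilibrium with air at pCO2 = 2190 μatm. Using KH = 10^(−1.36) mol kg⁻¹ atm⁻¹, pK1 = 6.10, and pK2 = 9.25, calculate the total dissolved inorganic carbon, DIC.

DIC = 2.72 mmol/kg

[CO2*] = KH · pCO2 = 10^(−1.36) × 2190×10^-6 = 9.560×10^-5 mol/kg
α₀ = 1/(1 + K1/[H⁺] + K1K2/[H⁺]²) = 1/(1 + 10^+1.43 + 10^-0.29) = 0.03518
DIC = [CO2*]/α₀ = 9.560×10^-5 / 0.03518 = 2.72 mmol/kg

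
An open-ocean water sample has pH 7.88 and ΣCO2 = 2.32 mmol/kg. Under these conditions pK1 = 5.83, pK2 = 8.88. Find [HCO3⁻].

α₁ = 1 / (1 + [H⁺]/K1 + K2/[H⁺]) = 1 / (1 + 10^-2.05 + 10^-1.00)
   = 1 / (1 + 0.0089125 + 0.10000) = 1/1.1089 = 0.9018
[HCO3⁻] = α₁ × DIC = 0.9018 × 2.32 = 2.09 mmol/kg

[HCO3⁻] = 2.09 mmol/kg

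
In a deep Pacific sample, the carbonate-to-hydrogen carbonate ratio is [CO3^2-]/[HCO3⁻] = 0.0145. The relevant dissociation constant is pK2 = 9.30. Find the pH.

pH = 7.46

From K2 = [H⁺][CO3^2-]/[HCO3⁻]:  pH = pK2 + log₁₀([CO3^2-]/[HCO3⁻])
log₁₀(0.0145) = -1.839
pH = 9.30 + (-1.839) = 7.46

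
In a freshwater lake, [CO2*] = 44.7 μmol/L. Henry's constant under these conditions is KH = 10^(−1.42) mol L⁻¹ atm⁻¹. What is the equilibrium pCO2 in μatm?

KH = 10^(−1.42) = 3.802×10^-2 mol L⁻¹ atm⁻¹
pCO2 = [CO2*]/KH = 44.7×10^-6 / 3.802×10^-2 = 1.18×10^-3 atm = 1180 μatm

pCO2 = 1180 μatm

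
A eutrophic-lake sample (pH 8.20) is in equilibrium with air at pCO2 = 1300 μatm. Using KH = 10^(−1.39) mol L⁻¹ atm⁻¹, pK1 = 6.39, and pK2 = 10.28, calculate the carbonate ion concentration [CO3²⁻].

[CO2*] = KH · pCO2 = 10^(−1.39) × 1300×10^-6 = 5.296×10^-5 mol/L
α₀ = 1/(1 + K1/[H⁺] + K1K2/[H⁺]²) = 1/(1 + 10^+1.81 + 10^-0.27) = 0.01513
DIC = [CO2*]/α₀ = 5.296×10^-5 / 0.01513 = 3.501 mmol/L
[CO3²⁻] = α₂·DIC; α₂ = 0.008124, so [CO3²⁻] = 0.008124 × 3.501 = 0.0284 mmol/L

[CO3²⁻] = 0.0284 mmol/L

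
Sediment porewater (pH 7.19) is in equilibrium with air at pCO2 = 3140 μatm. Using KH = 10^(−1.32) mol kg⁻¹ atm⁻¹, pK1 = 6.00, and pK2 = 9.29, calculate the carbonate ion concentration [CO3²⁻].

[CO2*] = KH · pCO2 = 10^(−1.32) × 3140×10^-6 = 1.503×10^-4 mol/kg
α₀ = 1/(1 + K1/[H⁺] + K1K2/[H⁺]²) = 1/(1 + 10^+1.19 + 10^-0.91) = 0.06020
DIC = [CO2*]/α₀ = 1.503×10^-4 / 0.06020 = 2.496 mmol/kg
[CO3²⁻] = α₂·DIC; α₂ = 0.007406, so [CO3²⁻] = 0.007406 × 2.496 = 0.0185 mmol/kg = 18.5 μmol/kg

[CO3²⁻] = 18.5 μmol/kg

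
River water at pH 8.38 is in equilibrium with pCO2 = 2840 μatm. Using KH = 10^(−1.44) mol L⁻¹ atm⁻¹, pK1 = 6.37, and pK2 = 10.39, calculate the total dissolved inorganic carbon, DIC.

DIC = 10.8 mmol/L

[CO2*] = KH · pCO2 = 10^(−1.44) × 2840×10^-6 = 1.031×10^-4 mol/L
α₀ = 1/(1 + K1/[H⁺] + K1K2/[H⁺]²) = 1/(1 + 10^+2.01 + 10^+0.00) = 0.009585
DIC = [CO2*]/α₀ = 1.031×10^-4 / 0.009585 = 10.8 mmol/L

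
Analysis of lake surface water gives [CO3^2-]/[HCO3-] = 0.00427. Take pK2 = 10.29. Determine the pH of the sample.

From K2 = [H⁺][CO3^2-]/[HCO3-]:  pH = pK2 + log₁₀([CO3^2-]/[HCO3-])
log₁₀(0.00427) = -2.370
pH = 10.29 + (-2.370) = 7.92

pH = 7.92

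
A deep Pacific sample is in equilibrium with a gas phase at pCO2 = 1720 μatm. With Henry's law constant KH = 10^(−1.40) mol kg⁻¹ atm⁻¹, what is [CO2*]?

KH = 10^(−1.40) = 3.981×10^-2 mol kg⁻¹ atm⁻¹
[CO2*] = KH · pCO2 = 3.981×10^-2 × 1720×10^-6 atm = 6.85×10^-5 mol/kg

[CO2*] = 68.5 μmol/kg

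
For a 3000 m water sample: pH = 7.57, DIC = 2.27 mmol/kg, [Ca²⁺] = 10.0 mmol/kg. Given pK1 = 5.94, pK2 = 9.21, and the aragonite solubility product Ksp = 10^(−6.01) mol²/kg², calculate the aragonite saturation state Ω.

α₂ = 1 / (1 + [H⁺]/K2 + [H⁺]²/(K1K2)) = 1 / (1 + 10^+1.64 + 10^+0.01)
   = 1 / (1 + 43.652 + 1.0233) = 1/45.675 = 0.02189
[CO3²⁻] = α₂ × DIC = 0.02189 × 2.27 = 0.04970 mmol/kg
Ksp = 10^(−6.01) = 9.772×10^-7
Ω = [Ca²⁺][CO3²⁻]/Ksp = (10.0×10^-3)(4.970×10^-5) / 9.772×10^-7 = 0.509

Ω = 0.509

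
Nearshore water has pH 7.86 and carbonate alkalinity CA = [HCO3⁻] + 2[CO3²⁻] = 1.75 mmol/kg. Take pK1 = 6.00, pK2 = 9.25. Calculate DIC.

DIC = 1.71 mmol/kg

CA = [HCO3⁻] + 2[CO3²⁻] = (α₁ + 2α₂)·DIC
At pH 7.86: [H⁺]/K1 = 10^-1.86 = 0.013804, K2/[H⁺] = 10^-1.39 = 0.040738
α₁ = 1/(1 + 0.013804 + 0.040738) = 1/1.0545 = 0.9483; α₂ = α₁·K2/[H⁺] = 0.03863
α₁ + 2α₂ = 1.0255
DIC = CA / (α₁ + 2α₂) = 1.75 / 1.0255 = 1.71 mmol/kg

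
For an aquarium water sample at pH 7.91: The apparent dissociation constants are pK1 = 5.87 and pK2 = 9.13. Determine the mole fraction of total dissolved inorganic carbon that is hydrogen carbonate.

α₁ = 0.935

α₁ = 1 / (1 + [H⁺]/K1 + K2/[H⁺]) = 1 / (1 + 10^-2.04 + 10^-1.22)
   = 1 / (1 + 0.0091201 + 0.060256) = 1/1.0694 = 0.9351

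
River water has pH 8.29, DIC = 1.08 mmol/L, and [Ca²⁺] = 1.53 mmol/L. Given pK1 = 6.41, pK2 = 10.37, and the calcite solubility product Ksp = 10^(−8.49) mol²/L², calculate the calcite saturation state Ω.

Ω = 4.16

α₂ = 1 / (1 + [H⁺]/K2 + [H⁺]²/(K1K2)) = 1 / (1 + 10^+2.08 + 10^+0.20)
   = 1 / (1 + 120.23 + 1.5849) = 1/122.81 = 0.008143
[CO3²⁻] = α₂ × DIC = 0.008143 × 1.08 = 0.008794 mmol/L = 8.794 μmol/L
Ksp = 10^(−8.49) = 3.236×10^-9
Ω = [Ca²⁺][CO3²⁻]/Ksp = (1.53×10^-3)(8.794×10^-6) / 3.236×10^-9 = 4.16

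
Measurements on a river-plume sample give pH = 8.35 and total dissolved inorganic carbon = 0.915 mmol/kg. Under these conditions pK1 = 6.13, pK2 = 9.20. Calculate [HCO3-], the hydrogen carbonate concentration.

α₁ = 1 / (1 + [H⁺]/K1 + K2/[H⁺]) = 1 / (1 + 10^-2.22 + 10^-0.85)
   = 1 / (1 + 0.0060256 + 0.14125) = 1/1.1473 = 0.8716
[HCO3⁻] = α₁ × DIC = 0.8716 × 0.915 = 0.798 mmol/kg

[HCO3⁻] = 0.798 mmol/kg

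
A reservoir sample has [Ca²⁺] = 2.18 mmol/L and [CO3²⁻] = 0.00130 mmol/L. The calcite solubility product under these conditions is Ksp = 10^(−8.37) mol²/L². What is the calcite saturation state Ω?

Ksp = 10^(−8.37) = 4.266×10^-9
Ω = [Ca²⁺][CO3²⁻]/Ksp = (2.18×10^-3)(0.00130×10^-3) / 4.266×10^-9 = 0.664

Ω = 0.664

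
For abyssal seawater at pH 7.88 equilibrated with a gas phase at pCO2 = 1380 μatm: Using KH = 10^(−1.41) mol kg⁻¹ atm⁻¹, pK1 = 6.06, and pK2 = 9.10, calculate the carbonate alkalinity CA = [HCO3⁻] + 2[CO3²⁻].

[CO2*] = KH · pCO2 = 10^(−1.41) × 1380×10^-6 = 5.369×10^-5 mol/kg
α₀ = 1/(1 + K1/[H⁺] + K1K2/[H⁺]²) = 1/(1 + 10^+1.82 + 10^+0.60) = 0.01407
DIC = [CO2*]/α₀ = 5.369×10^-5 / 0.01407 = 3.815 mmol/kg
CA = (α₁ + 2α₂)·DIC = (0.9299 + 2×0.05603) × 3.815 = 3.97 mmol/kg

CA = 3.97 mmol/kg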